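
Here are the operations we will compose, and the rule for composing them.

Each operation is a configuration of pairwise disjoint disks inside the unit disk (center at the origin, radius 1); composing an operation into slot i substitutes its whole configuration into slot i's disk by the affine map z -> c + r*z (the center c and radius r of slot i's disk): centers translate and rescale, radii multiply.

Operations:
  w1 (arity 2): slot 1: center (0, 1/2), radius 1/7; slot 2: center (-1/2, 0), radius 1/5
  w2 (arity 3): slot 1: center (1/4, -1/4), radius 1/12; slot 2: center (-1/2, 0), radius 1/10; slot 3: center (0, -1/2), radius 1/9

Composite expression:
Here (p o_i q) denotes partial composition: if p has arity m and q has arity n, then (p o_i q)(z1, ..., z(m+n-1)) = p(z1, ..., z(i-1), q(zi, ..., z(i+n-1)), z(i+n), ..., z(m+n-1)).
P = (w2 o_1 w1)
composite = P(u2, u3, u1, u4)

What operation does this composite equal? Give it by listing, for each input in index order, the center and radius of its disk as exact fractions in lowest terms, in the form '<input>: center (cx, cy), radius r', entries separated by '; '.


Below w2, radii multiply path by path; the u-disk centers shift.
input u2: composing its 2 substitution steps yields center (1/4, -5/24), radius 1/84
input u3: composing its 2 substitution steps yields center (5/24, -1/4), radius 1/60
input u1: composing its 1 substitution step yields center (-1/2, 0), radius 1/10
input u4: composing its 1 substitution step yields center (0, -1/2), radius 1/9

u1: center (-1/2, 0), radius 1/10; u2: center (1/4, -5/24), radius 1/84; u3: center (5/24, -1/4), radius 1/60; u4: center (0, -1/2), radius 1/9


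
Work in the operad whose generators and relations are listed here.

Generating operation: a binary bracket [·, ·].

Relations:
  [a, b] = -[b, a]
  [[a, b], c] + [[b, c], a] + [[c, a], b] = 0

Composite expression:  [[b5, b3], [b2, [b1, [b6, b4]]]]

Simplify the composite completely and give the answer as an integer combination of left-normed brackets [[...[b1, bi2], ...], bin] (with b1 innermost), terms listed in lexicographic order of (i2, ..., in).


[[[[[b1, b4], b6], b2], b3], b5] - [[[[[b1, b4], b6], b2], b5], b3] - [[[[[b1, b6], b4], b2], b3], b5] + [[[[[b1, b6], b4], b2], b5], b3]

Left-normed coefficients sit on the b1-initial expansion words.
Composite bracket: [[b5, b3], [b2, [b1, [b6, b4]]]]
The bracket unfolds into 32 signed words via [a, b] = ab - ba (2^5 = 32).
The b1-initial words carry the normal form:
  sign of b1b4b6b2b3b5 is +1, so it contributes +[[[[[b1, b4], b6], b2], b3], b5]
  sign of b1b4b6b2b5b3 is -1, so it contributes -[[[[[b1, b4], b6], b2], b5], b3]
  sign of b1b6b4b2b3b5 is -1, so it contributes -[[[[[b1, b6], b4], b2], b3], b5]
  sign of b1b6b4b2b5b3 is +1, so it contributes +[[[[[b1, b6], b4], b2], b5], b3]


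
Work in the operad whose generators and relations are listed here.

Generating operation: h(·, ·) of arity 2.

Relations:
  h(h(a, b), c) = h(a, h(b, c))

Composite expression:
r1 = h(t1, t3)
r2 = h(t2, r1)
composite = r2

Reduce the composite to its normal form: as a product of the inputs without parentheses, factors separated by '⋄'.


t2 ⋄ t1 ⋄ t3

Key point: h is associative — brackets drop, the t-order remains.
h(t1, t3) unparenthesizes to t1 ⋄ t3
h(t2, h(t1, t3)) unparenthesizes to t2 ⋄ t1 ⋄ t3


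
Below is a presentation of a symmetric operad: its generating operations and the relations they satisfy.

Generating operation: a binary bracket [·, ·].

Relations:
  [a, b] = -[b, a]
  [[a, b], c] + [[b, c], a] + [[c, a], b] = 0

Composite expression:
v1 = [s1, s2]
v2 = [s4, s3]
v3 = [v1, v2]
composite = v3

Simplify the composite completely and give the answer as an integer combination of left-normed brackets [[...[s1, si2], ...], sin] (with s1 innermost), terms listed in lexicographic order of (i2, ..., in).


-[[[s1, s2], s3], s4] + [[[s1, s2], s4], s3]

Skip Jacobi rewriting: expand, keep s1-initial words, read off terms.
Composite bracket: [[s1, s2], [s4, s3]]
Under [a, b] = ab - ba we get 8 signed associative words (2^3 = 8).
Only words starting with s1 matter:
  s1s2s3s4 appears with sign -1, giving the term -[[[s1, s2], s3], s4]
  s1s2s4s3 appears with sign +1, giving the term +[[[s1, s2], s4], s3]


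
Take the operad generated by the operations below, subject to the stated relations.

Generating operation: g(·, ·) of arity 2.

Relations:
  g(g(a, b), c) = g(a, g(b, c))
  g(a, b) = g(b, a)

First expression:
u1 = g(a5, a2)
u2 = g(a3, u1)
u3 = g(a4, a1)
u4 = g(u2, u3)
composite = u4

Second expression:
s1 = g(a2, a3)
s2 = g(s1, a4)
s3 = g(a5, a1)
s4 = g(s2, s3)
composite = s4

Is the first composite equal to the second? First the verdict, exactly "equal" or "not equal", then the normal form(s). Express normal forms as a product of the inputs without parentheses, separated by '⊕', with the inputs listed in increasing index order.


equal: each reduces to a1 ⊕ a2 ⊕ a3 ⊕ a4 ⊕ a5

The first composite normalizes to a1 ⊕ a2 ⊕ a3 ⊕ a4 ⊕ a5
The second composite normalizes to a1 ⊕ a2 ⊕ a3 ⊕ a4 ⊕ a5
Both agree, so they are equal.


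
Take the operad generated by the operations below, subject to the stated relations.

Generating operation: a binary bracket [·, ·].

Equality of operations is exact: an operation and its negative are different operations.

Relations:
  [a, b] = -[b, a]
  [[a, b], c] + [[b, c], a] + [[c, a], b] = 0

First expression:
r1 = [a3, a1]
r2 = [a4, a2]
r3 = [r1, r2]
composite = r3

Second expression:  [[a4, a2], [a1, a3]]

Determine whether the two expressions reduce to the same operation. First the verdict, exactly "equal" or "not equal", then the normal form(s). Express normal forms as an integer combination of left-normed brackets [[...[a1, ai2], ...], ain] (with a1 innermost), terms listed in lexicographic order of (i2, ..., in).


In normal form, the first expression is [[[a1, a3], a2], a4] - [[[a1, a3], a4], a2]
In normal form, the second expression is [[[a1, a3], a2], a4] - [[[a1, a3], a4], a2]
Same normal form: equal.

equal; both compose to [[[a1, a3], a2], a4] - [[[a1, a3], a4], a2]


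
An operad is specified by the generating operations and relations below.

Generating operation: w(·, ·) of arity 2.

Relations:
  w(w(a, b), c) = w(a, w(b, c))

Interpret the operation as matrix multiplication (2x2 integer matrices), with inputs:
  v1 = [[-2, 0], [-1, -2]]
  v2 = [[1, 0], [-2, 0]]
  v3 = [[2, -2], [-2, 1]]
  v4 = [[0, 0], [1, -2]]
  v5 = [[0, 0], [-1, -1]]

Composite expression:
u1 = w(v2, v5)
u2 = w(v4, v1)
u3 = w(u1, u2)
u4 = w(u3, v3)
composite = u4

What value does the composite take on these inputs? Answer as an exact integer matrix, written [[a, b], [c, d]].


w(v2, v5) = [[0, 0], [0, 0]]
w(v4, v1) = [[0, 0], [0, 4]]
w(w(v2, v5), w(v4, v1)) = [[0, 0], [0, 0]]
w(w(w(v2, v5), w(v4, v1)), v3) = [[0, 0], [0, 0]]

[[0, 0], [0, 0]]


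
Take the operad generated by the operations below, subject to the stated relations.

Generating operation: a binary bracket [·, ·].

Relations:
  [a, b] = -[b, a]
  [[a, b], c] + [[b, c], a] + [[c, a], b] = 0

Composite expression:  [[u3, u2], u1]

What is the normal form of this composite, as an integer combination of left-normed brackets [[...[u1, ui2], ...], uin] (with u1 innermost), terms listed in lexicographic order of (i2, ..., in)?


Left-normed coefficients sit on the u1-initial expansion words.
Composite bracket: [[u3, u2], u1]
Under [a, b] = ab - ba we get 4 signed associative words (2^2 = 4).
Only words starting with u1 matter:
  word u1u2u3 has sign +1, contributing +[[u1, u2], u3]
  word u1u3u2 has sign -1, contributing -[[u1, u3], u2]

[[u1, u2], u3] - [[u1, u3], u2]


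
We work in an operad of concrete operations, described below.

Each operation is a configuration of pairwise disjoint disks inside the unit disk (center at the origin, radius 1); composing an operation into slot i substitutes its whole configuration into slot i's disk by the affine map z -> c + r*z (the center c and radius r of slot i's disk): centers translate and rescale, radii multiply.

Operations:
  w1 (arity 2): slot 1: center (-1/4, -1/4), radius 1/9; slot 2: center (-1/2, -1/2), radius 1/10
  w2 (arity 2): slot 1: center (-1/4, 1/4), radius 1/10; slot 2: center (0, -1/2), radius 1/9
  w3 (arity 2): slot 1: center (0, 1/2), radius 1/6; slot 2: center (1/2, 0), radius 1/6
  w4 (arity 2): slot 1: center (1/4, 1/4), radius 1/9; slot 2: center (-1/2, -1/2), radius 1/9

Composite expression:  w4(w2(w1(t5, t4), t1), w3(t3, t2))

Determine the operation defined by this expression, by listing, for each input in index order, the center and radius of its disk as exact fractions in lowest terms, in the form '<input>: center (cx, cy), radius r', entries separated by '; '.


Affine substitution under w4: radii multiply and t-centers shift.
for t5, the 3-step affine chain lands on center (79/360, 11/40), radius 1/810
for t4, the 3-step affine chain lands on center (13/60, 49/180), radius 1/900
for t1, the 2-step affine chain lands on center (1/4, 7/36), radius 1/81
for t3, the 2-step affine chain lands on center (-1/2, -4/9), radius 1/54
for t2, the 2-step affine chain lands on center (-4/9, -1/2), radius 1/54

t1: center (1/4, 7/36), radius 1/81; t2: center (-4/9, -1/2), radius 1/54; t3: center (-1/2, -4/9), radius 1/54; t4: center (13/60, 49/180), radius 1/900; t5: center (79/360, 11/40), radius 1/810


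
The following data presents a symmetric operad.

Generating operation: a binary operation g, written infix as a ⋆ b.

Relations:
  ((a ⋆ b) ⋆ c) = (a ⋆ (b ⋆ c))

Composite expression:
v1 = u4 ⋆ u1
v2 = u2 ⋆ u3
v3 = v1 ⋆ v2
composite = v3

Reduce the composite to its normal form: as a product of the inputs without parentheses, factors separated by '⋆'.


u4 ⋆ u1 ⋆ u2 ⋆ u3

The g-tree's shape is irrelevant; the u-reading-order decides.
(u4 ⋆ u1) linearizes to u4 ⋆ u1
(u2 ⋆ u3) linearizes to u2 ⋆ u3
((u4 ⋆ u1) ⋆ (u2 ⋆ u3)) linearizes to u4 ⋆ u1 ⋆ u2 ⋆ u3


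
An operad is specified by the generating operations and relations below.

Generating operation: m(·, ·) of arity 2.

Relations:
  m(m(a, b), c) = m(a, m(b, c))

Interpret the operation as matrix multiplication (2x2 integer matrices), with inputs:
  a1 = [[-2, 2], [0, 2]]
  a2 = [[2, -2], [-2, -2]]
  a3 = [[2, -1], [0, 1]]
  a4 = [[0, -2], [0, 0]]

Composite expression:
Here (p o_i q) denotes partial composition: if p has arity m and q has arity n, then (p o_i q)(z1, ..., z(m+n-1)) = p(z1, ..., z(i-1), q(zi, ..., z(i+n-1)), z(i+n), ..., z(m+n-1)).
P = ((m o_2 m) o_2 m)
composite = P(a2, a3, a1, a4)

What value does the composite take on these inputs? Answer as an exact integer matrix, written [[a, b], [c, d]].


[[0, 16], [0, -16]]

m(a3, a1) = [[-4, 2], [0, 2]]
m(m(a3, a1), a4) = [[0, 8], [0, 0]]
m(a2, m(m(a3, a1), a4)) = [[0, 16], [0, -16]]


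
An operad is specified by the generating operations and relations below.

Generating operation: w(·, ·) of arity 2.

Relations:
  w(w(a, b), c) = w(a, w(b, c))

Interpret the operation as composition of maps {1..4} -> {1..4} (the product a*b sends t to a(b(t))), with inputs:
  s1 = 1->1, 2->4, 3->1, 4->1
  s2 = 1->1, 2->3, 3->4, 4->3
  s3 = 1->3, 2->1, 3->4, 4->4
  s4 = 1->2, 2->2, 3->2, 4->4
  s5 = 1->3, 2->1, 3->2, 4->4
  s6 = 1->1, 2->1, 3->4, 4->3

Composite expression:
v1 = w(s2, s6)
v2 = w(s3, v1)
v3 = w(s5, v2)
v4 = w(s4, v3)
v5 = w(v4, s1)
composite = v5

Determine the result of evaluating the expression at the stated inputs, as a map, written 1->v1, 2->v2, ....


w(s2, s6) = 1->1, 2->1, 3->3, 4->4
w(s3, w(s2, s6)) = 1->3, 2->3, 3->4, 4->4
w(s5, w(s3, w(s2, s6))) = 1->2, 2->2, 3->4, 4->4
w(s4, w(s5, w(s3, w(s2, s6)))) = 1->2, 2->2, 3->4, 4->4
w(w(s4, w(s5, w(s3, w(s2, s6)))), s1) = 1->2, 2->4, 3->2, 4->2

1->2, 2->4, 3->2, 4->2


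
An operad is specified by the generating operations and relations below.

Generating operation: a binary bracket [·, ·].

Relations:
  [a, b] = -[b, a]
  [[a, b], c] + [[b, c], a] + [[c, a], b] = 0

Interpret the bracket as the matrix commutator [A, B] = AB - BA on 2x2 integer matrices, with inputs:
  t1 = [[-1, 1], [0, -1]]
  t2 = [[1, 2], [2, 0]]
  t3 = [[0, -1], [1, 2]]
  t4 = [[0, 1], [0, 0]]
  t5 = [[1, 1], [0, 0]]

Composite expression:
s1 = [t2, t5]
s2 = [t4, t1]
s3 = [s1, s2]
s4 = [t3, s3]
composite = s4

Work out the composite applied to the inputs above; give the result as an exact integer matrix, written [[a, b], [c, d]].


[[0, 0], [0, 0]]

[t2, t5] = [[-2, -1], [2, 2]]
[t4, t1] = [[0, 0], [0, 0]]
[[t2, t5], [t4, t1]] = [[0, 0], [0, 0]]
[t3, [[t2, t5], [t4, t1]]] = [[0, 0], [0, 0]]


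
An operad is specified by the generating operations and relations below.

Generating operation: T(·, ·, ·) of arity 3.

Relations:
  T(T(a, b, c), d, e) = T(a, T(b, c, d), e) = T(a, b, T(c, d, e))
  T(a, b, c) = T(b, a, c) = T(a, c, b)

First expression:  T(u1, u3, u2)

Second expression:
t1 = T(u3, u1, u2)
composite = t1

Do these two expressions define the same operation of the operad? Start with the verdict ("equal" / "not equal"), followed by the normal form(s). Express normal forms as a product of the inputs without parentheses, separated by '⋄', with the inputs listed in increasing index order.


equal; the common form is u1 ⋄ u2 ⋄ u3

Reducing the first expression gives u1 ⋄ u2 ⋄ u3
Reducing the second expression gives u1 ⋄ u2 ⋄ u3
Same normal form: equal.


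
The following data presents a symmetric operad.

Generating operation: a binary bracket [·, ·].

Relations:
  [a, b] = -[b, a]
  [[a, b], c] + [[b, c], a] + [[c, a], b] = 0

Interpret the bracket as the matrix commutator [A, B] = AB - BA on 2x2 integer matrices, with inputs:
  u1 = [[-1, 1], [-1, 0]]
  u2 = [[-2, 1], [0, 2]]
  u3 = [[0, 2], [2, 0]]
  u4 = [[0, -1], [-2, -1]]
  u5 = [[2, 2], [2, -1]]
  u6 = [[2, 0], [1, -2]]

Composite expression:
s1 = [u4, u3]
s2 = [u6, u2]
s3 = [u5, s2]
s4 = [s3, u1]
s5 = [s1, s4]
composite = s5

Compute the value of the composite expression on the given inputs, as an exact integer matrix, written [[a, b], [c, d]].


[[-112, 32], [256, 112]]

[u4, u3] = [[2, 2], [-2, -2]]
[u6, u2] = [[-1, 4], [-4, 1]]
[u5, [u6, u2]] = [[-16, 16], [8, 16]]
[[u5, [u6, u2]], u1] = [[-24, -16], [-40, 24]]
[[u4, u3], [[u5, [u6, u2]], u1]] = [[-112, 32], [256, 112]]


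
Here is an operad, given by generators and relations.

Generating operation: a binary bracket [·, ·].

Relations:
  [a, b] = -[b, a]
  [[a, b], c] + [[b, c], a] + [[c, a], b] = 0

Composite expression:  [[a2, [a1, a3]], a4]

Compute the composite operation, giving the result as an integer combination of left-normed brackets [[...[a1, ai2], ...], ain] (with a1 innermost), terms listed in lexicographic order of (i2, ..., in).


-[[[a1, a3], a2], a4]

Antisymmetry and Jacobi reduce to a1-anchored left-normed brackets.
Composite bracket: [[a2, [a1, a3]], a4]
Under [a, b] = ab - ba we get 8 signed associative words (2^3 = 8).
Only words starting with a1 matter:
  a1a3a2a4 appears with sign -1, giving the term -[[[a1, a3], a2], a4]


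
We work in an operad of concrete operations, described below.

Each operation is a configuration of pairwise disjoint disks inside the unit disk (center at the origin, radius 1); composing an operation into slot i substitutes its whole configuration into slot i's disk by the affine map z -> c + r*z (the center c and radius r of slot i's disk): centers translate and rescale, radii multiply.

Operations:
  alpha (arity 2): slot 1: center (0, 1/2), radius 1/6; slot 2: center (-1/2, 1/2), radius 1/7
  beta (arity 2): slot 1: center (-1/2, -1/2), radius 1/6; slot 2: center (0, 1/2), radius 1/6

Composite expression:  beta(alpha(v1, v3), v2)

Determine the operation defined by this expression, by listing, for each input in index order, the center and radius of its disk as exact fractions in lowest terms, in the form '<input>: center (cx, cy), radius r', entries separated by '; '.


Nesting under beta composes maps z -> c + r*z down each v-path.
v1: after 2 affine steps, its disk has center (-1/2, -5/12), radius 1/36
v3: after 2 affine steps, its disk has center (-7/12, -5/12), radius 1/42
v2: after 1 affine step, its disk has center (0, 1/2), radius 1/6

v1: center (-1/2, -5/12), radius 1/36; v2: center (0, 1/2), radius 1/6; v3: center (-7/12, -5/12), radius 1/42


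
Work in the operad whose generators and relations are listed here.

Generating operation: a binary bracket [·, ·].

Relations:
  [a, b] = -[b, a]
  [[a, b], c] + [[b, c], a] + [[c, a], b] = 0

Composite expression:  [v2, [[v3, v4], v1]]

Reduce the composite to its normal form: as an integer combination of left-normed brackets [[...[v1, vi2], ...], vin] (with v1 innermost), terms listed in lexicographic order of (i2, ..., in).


[[[v1, v3], v4], v2] - [[[v1, v4], v3], v2]

Left-normed coefficients sit on the v1-initial expansion words.
Composite bracket: [v2, [[v3, v4], v1]]
The bracket unfolds into 8 signed words via [a, b] = ab - ba (2^3 = 8).
Keep just the words that open with v1:
  from v1v3v4v2, sign +1: term +[[[v1, v3], v4], v2]
  from v1v4v3v2, sign -1: term -[[[v1, v4], v3], v2]


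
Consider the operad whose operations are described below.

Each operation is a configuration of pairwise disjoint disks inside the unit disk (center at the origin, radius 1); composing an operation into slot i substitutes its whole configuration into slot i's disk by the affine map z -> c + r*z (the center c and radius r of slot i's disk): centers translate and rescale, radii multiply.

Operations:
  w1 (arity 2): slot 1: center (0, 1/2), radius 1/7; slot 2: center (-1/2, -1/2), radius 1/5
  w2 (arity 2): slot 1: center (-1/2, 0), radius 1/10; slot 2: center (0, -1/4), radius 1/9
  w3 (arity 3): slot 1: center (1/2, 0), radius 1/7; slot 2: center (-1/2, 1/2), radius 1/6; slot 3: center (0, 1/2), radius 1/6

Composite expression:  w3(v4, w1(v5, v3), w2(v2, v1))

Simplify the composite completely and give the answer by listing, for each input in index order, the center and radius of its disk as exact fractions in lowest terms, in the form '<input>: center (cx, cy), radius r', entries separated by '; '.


v1: center (0, 11/24), radius 1/54; v2: center (-1/12, 1/2), radius 1/60; v3: center (-7/12, 5/12), radius 1/30; v4: center (1/2, 0), radius 1/7; v5: center (-1/2, 7/12), radius 1/42


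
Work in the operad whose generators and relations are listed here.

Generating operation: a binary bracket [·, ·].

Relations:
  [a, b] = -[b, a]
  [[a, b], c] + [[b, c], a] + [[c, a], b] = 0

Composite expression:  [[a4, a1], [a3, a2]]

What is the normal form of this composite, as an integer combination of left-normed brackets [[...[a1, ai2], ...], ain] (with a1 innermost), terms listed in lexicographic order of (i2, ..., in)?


In the tensor algebra, words opening a1 carry the a1-anchored form.
Composite bracket: [[a4, a1], [a3, a2]]
Applying ab - ba throughout gives 8 signed words (2^3 = 8).
The a1-initial words carry the normal form:
  a1a4a2a3 (sign +1) contributes +[[[a1, a4], a2], a3]
  a1a4a3a2 (sign -1) contributes -[[[a1, a4], a3], a2]

[[[a1, a4], a2], a3] - [[[a1, a4], a3], a2]


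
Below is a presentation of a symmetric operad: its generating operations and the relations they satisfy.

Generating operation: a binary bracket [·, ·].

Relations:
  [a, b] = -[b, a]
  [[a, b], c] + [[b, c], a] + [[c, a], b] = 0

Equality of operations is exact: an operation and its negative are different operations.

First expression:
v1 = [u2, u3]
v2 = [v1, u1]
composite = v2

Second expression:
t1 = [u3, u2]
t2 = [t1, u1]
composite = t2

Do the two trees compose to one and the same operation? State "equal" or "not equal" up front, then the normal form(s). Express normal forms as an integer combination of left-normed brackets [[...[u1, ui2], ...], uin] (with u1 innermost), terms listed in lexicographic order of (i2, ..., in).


not equal; the first gives -[[u1, u2], u3] + [[u1, u3], u2] and the second [[u1, u2], u3] - [[u1, u3], u2]

The first composite normalizes to -[[u1, u2], u3] + [[u1, u3], u2]
The second composite normalizes to [[u1, u2], u3] - [[u1, u3], u2]
They disagree, so not equal.


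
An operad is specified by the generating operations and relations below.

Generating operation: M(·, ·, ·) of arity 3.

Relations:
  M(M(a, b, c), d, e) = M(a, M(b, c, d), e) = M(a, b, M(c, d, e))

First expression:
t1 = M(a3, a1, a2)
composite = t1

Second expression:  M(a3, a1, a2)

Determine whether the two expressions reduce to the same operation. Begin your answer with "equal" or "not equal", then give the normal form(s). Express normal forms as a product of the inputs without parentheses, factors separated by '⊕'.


equal — both sides give a3 ⊕ a1 ⊕ a2


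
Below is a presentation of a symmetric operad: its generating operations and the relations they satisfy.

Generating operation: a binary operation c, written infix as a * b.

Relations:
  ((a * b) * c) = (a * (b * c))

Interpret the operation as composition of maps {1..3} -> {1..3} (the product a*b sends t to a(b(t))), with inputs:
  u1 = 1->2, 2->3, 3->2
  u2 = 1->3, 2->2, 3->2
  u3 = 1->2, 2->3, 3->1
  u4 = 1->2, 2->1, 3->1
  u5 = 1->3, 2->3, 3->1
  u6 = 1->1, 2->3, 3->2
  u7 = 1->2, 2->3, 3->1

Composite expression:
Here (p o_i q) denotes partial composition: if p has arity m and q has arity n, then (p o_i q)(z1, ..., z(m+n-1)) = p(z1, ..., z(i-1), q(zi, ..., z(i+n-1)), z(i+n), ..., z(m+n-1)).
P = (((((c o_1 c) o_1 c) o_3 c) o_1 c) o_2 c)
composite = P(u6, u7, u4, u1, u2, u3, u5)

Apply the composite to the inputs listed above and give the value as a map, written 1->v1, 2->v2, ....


(u7 * u4) = 1->3, 2->2, 3->2
(u6 * (u7 * u4)) = 1->2, 2->3, 3->3
((u6 * (u7 * u4)) * u1) = 1->3, 2->3, 3->3
(u2 * u3) = 1->2, 2->2, 3->3
(((u6 * (u7 * u4)) * u1) * (u2 * u3)) = 1->3, 2->3, 3->3
((((u6 * (u7 * u4)) * u1) * (u2 * u3)) * u5) = 1->3, 2->3, 3->3

1->3, 2->3, 3->3


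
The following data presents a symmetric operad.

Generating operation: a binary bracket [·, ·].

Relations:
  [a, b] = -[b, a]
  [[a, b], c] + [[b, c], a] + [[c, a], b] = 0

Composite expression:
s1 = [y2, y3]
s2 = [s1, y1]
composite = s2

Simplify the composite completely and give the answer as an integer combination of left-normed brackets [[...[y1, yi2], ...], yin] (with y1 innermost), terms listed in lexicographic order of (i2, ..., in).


Skip Jacobi rewriting: expand, keep y1-initial words, read off terms.
Composite bracket: [[y2, y3], y1]
Full expansion: 4 signed words from ab - ba (2^2 = 4).
The y1-initial words carry the normal form:
  y1y2y3 (sign -1) contributes -[[y1, y2], y3]
  y1y3y2 (sign +1) contributes +[[y1, y3], y2]

-[[y1, y2], y3] + [[y1, y3], y2]


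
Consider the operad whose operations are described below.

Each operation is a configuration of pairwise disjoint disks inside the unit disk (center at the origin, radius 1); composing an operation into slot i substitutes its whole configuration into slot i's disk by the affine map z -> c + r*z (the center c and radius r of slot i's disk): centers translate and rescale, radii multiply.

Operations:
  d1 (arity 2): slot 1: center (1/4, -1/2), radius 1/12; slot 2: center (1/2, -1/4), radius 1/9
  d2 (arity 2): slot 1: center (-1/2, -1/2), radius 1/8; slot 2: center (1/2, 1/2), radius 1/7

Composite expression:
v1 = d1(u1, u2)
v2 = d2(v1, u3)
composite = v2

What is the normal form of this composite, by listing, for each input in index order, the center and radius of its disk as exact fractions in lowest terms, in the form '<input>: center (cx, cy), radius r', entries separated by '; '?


u1: center (-15/32, -9/16), radius 1/96; u2: center (-7/16, -17/32), radius 1/72; u3: center (1/2, 1/2), radius 1/7


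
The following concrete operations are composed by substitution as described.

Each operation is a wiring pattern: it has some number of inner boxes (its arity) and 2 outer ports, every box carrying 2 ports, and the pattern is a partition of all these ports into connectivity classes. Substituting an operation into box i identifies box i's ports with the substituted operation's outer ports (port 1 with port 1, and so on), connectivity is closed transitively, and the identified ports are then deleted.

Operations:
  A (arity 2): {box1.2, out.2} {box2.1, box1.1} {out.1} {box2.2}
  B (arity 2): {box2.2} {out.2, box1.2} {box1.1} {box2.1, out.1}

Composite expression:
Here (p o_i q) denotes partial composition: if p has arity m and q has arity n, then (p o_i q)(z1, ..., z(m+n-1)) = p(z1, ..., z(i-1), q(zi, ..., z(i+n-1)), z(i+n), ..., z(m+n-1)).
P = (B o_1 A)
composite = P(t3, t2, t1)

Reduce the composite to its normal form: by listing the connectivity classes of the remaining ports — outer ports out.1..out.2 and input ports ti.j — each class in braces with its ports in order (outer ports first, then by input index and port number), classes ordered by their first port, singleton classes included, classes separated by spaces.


{out.1, t1.1} {out.2, t3.2} {t1.2} {t2.1, t3.1} {t2.2}

Treat the ports identified at B as solder joints: merge, then drop.
composing A on (t3, t2), with out.j its own outer ports: {out.1} {out.2, t3.2} {t2.1, t3.1} {t2.2}
composing B on (t3, t2, t1), with out.j its own outer ports: {out.1, t1.1} {out.2, t3.2} {t1.2} {t2.1, t3.1} {t2.2}


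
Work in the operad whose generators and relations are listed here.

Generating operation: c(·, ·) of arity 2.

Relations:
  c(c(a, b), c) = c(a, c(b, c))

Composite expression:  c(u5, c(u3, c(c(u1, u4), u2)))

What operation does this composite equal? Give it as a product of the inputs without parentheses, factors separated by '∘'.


u5 ∘ u3 ∘ u1 ∘ u4 ∘ u2

Associativity of c dissolves the nesting; only the u-input order survives.
c(u1, u4) flattens to u1 ∘ u4
c(c(u1, u4), u2) flattens to u1 ∘ u4 ∘ u2
c(u3, c(c(u1, u4), u2)) flattens to u3 ∘ u1 ∘ u4 ∘ u2
c(u5, c(u3, c(c(u1, u4), u2))) flattens to u5 ∘ u3 ∘ u1 ∘ u4 ∘ u2


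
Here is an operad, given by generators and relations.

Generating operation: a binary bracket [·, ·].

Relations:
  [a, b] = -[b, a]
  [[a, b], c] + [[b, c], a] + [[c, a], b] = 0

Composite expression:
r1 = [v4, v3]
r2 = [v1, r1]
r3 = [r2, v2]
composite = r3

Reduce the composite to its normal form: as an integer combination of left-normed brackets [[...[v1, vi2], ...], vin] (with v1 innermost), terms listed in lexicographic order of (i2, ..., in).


Skip Jacobi rewriting: expand, keep v1-initial words, read off terms.
Composite bracket: [[v1, [v4, v3]], v2]
The bracket unfolds into 8 signed words via [a, b] = ab - ba (2^3 = 8).
Collect the words opening with v1:
  from v1v3v4v2, sign -1: term -[[[v1, v3], v4], v2]
  from v1v4v3v2, sign +1: term +[[[v1, v4], v3], v2]

-[[[v1, v3], v4], v2] + [[[v1, v4], v3], v2]


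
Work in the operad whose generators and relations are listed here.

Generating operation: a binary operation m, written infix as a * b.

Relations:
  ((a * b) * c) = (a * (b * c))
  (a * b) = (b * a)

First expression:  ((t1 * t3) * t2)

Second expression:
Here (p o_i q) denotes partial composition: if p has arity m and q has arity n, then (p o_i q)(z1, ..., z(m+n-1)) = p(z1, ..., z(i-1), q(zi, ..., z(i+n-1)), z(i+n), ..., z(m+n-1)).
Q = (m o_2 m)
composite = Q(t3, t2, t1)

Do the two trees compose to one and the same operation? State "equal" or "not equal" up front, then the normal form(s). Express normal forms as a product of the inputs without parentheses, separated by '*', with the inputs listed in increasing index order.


equal: each reduces to t1 * t2 * t3


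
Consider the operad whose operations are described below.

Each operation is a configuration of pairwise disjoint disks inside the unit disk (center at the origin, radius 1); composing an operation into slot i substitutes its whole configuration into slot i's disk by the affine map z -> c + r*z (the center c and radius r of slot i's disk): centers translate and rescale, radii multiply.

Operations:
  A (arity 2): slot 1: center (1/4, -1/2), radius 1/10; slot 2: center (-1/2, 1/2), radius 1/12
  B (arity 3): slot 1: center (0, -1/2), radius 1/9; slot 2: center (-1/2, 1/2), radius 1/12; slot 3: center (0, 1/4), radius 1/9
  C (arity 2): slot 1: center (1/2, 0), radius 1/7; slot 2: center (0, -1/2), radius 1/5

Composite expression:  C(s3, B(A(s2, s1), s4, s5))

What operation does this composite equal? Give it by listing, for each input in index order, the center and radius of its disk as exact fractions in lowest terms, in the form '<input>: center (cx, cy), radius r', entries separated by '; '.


s1: center (-1/90, -53/90), radius 1/540; s2: center (1/180, -11/18), radius 1/450; s3: center (1/2, 0), radius 1/7; s4: center (-1/10, -2/5), radius 1/60; s5: center (0, -9/20), radius 1/45

Follow each s-input down from C: c' goes to c + r*c', radius to r*r'.
s3: after 1 affine step, its disk has center (1/2, 0), radius 1/7
s2: after 3 affine steps, its disk has center (1/180, -11/18), radius 1/450
s1: after 3 affine steps, its disk has center (-1/90, -53/90), radius 1/540
s4: after 2 affine steps, its disk has center (-1/10, -2/5), radius 1/60
s5: after 2 affine steps, its disk has center (0, -9/20), radius 1/45


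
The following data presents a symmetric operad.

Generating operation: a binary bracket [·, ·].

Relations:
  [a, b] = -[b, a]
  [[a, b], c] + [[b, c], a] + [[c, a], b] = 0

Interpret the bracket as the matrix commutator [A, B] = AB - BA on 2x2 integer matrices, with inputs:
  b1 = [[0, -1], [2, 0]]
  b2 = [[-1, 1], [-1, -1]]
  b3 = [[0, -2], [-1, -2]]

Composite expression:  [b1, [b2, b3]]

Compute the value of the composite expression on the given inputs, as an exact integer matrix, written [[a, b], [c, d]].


[[6, -6], [-12, -6]]


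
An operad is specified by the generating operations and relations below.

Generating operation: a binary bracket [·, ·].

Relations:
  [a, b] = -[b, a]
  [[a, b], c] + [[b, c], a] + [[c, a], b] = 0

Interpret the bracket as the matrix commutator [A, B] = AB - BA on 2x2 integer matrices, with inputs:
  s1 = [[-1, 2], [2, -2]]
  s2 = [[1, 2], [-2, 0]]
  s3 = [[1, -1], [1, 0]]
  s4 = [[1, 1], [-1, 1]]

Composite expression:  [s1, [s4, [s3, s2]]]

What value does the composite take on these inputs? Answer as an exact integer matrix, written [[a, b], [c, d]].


[s3, s2] = [[0, 3], [3, 0]]
[s4, [s3, s2]] = [[6, 0], [0, -6]]
[s1, [s4, [s3, s2]]] = [[0, -24], [24, 0]]

[[0, -24], [24, 0]]


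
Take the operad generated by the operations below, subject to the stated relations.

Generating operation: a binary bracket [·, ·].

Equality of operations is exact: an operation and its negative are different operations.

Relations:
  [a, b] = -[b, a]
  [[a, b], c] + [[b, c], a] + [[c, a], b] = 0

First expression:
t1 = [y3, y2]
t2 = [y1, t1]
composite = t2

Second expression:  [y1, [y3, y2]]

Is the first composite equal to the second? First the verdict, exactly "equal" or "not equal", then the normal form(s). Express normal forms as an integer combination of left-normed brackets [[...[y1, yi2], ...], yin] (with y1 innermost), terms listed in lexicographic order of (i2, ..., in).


In normal form, the first expression is -[[y1, y2], y3] + [[y1, y3], y2]
In normal form, the second expression is -[[y1, y2], y3] + [[y1, y3], y2]
Both agree, so they are equal.

equal: each reduces to -[[y1, y2], y3] + [[y1, y3], y2]


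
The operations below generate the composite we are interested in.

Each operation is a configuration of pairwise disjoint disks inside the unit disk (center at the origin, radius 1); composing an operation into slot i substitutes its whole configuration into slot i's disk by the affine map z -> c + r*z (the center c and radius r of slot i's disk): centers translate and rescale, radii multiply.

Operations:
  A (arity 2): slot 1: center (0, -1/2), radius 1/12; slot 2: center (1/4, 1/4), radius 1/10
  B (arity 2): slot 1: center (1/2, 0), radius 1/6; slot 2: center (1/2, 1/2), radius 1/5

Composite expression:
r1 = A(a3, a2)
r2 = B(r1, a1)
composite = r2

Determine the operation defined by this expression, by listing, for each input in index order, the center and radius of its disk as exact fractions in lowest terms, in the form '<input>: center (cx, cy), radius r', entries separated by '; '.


a1: center (1/2, 1/2), radius 1/5; a2: center (13/24, 1/24), radius 1/60; a3: center (1/2, -1/12), radius 1/72

Nesting under B composes maps z -> c + r*z down each a-path.
tracing a3 down its 2-map path: center (1/2, -1/12), radius 1/72
tracing a2 down its 2-map path: center (13/24, 1/24), radius 1/60
tracing a1 down its 1-map path: center (1/2, 1/2), radius 1/5


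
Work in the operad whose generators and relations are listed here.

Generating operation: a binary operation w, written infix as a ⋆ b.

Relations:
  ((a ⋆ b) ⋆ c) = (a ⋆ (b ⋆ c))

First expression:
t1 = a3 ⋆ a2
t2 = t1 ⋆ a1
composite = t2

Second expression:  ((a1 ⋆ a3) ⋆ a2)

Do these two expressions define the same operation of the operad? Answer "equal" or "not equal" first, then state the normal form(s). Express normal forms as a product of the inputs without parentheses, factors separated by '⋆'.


The first composite normalizes to a3 ⋆ a2 ⋆ a1
The second composite normalizes to a1 ⋆ a3 ⋆ a2
They disagree, so not equal.

not equal — first a3 ⋆ a2 ⋆ a1, second a1 ⋆ a3 ⋆ a2


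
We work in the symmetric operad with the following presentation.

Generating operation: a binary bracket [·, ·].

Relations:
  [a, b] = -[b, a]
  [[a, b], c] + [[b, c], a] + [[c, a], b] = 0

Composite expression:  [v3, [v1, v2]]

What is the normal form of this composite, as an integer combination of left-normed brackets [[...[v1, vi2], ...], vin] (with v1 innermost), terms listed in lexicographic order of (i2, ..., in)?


-[[v1, v2], v3]

Antisymmetry and Jacobi reduce to v1-anchored left-normed brackets.
Composite bracket: [v3, [v1, v2]]
Under [a, b] = ab - ba we get 4 signed associative words (2^2 = 4).
Only words starting with v1 matter:
  sign of v1v2v3 is -1, so it contributes -[[v1, v2], v3]


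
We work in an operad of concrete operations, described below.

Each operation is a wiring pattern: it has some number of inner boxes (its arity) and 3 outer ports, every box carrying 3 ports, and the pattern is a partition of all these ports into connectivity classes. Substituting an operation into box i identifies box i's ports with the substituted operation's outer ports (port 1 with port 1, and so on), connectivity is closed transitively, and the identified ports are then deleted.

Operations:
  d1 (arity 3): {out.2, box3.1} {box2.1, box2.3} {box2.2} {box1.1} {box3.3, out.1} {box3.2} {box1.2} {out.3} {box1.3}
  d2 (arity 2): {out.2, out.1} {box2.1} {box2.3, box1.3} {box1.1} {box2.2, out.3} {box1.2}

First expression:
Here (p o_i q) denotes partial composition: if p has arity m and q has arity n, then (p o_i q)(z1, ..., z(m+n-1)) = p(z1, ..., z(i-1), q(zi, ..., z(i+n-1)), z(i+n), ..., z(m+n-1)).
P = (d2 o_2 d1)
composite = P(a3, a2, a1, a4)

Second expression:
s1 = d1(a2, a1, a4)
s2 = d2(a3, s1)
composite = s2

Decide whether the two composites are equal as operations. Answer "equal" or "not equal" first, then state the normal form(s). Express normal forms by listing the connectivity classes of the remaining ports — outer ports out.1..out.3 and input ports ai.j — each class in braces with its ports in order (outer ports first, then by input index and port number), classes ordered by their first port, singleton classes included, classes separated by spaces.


equal — both sides give {out.1, out.2} {out.3, a4.1} {a1.1, a1.3} {a1.2} {a2.1} {a2.2} {a2.3} {a3.1} {a3.2} {a3.3} {a4.2} {a4.3}


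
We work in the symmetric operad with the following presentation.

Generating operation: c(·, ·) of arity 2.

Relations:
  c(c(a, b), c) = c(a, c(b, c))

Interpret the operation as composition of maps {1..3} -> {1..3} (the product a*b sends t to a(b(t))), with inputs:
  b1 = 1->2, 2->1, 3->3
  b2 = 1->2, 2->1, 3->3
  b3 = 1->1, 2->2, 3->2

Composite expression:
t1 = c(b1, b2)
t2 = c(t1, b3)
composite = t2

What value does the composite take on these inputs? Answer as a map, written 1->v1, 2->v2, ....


1->1, 2->2, 3->2

c(b1, b2) = 1->1, 2->2, 3->3
c(c(b1, b2), b3) = 1->1, 2->2, 3->2


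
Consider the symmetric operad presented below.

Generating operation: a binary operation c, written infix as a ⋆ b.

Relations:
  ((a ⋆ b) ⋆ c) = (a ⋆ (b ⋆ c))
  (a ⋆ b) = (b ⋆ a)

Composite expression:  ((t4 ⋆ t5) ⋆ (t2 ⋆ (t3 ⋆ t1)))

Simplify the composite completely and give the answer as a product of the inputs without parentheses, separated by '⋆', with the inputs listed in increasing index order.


t1 ⋆ t2 ⋆ t3 ⋆ t4 ⋆ t5

Key point: c commutes, so take the t-inputs in any fixed order.
(t4 ⋆ t5) reduces to t4 ⋆ t5
(t3 ⋆ t1) reduces to t3 ⋆ t1
(t2 ⋆ (t3 ⋆ t1)) reduces to t2 ⋆ t3 ⋆ t1
((t4 ⋆ t5) ⋆ (t2 ⋆ (t3 ⋆ t1))) reduces to t4 ⋆ t5 ⋆ t2 ⋆ t3 ⋆ t1
commutativity sorts the factors: t1 ⋆ t2 ⋆ t3 ⋆ t4 ⋆ t5


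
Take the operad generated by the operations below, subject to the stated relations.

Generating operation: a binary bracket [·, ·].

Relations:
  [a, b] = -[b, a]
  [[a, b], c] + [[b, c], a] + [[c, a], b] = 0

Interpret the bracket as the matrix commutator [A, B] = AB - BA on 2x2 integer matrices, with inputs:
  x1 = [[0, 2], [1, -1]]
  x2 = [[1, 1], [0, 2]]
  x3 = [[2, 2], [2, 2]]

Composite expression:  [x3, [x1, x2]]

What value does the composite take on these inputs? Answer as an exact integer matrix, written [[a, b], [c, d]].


[[-8, 4], [-4, 8]]


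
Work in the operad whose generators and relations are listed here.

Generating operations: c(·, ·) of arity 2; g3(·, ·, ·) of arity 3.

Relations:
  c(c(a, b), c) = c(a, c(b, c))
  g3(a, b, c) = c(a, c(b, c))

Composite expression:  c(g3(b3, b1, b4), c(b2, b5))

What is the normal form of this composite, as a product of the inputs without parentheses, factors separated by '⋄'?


All parenthesizations of c agree; list the b-inputs left to right.
g3(b3, b1, b4) collapses to b3 ⋄ b1 ⋄ b4
c(b2, b5) collapses to b2 ⋄ b5
c(g3(b3, b1, b4), c(b2, b5)) collapses to b3 ⋄ b1 ⋄ b4 ⋄ b2 ⋄ b5

b3 ⋄ b1 ⋄ b4 ⋄ b2 ⋄ b5


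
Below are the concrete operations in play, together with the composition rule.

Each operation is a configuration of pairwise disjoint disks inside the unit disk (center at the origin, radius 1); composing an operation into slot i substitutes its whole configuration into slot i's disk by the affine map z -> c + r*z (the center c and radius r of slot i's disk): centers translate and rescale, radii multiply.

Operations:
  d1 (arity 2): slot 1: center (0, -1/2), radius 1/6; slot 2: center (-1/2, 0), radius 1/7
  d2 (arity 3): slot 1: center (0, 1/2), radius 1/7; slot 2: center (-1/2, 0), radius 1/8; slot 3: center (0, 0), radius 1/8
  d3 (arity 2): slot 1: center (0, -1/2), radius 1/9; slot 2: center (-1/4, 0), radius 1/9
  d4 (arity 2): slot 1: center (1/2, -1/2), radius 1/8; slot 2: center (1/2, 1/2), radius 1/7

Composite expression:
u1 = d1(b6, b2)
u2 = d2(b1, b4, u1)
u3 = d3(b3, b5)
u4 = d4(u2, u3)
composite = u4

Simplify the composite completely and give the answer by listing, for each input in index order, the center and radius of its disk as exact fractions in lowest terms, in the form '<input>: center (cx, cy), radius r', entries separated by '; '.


b1: center (1/2, -7/16), radius 1/56; b2: center (63/128, -1/2), radius 1/448; b3: center (1/2, 3/7), radius 1/63; b4: center (7/16, -1/2), radius 1/64; b5: center (13/28, 1/2), radius 1/63; b6: center (1/2, -65/128), radius 1/384

Below d4, radii multiply path by path; the b-disk centers shift.
input b1: composing its 2 substitution steps yields center (1/2, -7/16), radius 1/56
input b4: composing its 2 substitution steps yields center (7/16, -1/2), radius 1/64
input b6: composing its 3 substitution steps yields center (1/2, -65/128), radius 1/384
input b2: composing its 3 substitution steps yields center (63/128, -1/2), radius 1/448
input b3: composing its 2 substitution steps yields center (1/2, 3/7), radius 1/63
input b5: composing its 2 substitution steps yields center (13/28, 1/2), radius 1/63
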